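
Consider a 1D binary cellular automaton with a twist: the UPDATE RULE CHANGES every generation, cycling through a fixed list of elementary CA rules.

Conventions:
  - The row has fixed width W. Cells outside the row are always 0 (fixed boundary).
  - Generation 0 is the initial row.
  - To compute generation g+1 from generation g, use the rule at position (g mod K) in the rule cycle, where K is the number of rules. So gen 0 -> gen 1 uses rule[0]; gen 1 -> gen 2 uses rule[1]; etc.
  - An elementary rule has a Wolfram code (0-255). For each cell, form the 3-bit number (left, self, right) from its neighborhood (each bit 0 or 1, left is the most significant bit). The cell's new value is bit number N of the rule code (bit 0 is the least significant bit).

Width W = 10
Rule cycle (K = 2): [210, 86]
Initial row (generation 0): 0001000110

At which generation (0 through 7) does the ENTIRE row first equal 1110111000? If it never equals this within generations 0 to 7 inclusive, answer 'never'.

Gen 0: 0001000110
Gen 1 (rule 210): 0010101011
Gen 2 (rule 86): 0110101001
Gen 3 (rule 210): 1010000110
Gen 4 (rule 86): 1011001011
Gen 5 (rule 210): 0001110001
Gen 6 (rule 86): 0010011011
Gen 7 (rule 210): 0101101001

Answer: never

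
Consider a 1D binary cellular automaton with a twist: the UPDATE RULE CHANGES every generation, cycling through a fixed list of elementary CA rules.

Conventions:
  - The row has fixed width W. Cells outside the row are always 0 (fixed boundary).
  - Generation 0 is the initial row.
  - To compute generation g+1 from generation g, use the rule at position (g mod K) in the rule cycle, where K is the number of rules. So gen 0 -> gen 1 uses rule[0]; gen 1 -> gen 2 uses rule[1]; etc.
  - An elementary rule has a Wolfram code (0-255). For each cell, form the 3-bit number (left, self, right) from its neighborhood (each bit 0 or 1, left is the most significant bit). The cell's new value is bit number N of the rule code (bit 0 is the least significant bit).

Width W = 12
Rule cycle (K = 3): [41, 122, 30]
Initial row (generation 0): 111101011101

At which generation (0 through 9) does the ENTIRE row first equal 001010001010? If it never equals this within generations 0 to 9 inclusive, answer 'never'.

Answer: never

Derivation:
Gen 0: 111101011101
Gen 1 (rule 41): 100010110010
Gen 2 (rule 122): 010101111101
Gen 3 (rule 30): 110101000001
Gen 4 (rule 41): 101010011100
Gen 5 (rule 122): 010101110110
Gen 6 (rule 30): 110101000101
Gen 7 (rule 41): 101010010010
Gen 8 (rule 122): 010101101101
Gen 9 (rule 30): 110101001001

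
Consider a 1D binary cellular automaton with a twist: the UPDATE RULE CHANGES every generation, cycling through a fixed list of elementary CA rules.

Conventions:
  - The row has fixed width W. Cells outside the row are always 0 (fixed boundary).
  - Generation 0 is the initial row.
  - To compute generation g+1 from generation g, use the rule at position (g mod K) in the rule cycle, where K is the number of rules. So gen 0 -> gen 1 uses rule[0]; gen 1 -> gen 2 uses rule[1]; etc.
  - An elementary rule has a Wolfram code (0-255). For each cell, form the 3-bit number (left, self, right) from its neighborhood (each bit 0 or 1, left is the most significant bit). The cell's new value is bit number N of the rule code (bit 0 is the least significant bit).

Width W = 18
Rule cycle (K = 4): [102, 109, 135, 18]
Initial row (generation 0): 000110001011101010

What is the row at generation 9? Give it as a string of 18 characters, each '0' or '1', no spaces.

Answer: 100011110000011000

Derivation:
Gen 0: 000110001011101010
Gen 1 (rule 102): 001010011100111110
Gen 2 (rule 109): 101110010100100010
Gen 3 (rule 135): 100100110101101110
Gen 4 (rule 18): 011011000000000001
Gen 5 (rule 102): 101101000000000011
Gen 6 (rule 109): 111111011111111011
Gen 7 (rule 135): 011110001111110000
Gen 8 (rule 18): 100001010000001000
Gen 9 (rule 102): 100011110000011000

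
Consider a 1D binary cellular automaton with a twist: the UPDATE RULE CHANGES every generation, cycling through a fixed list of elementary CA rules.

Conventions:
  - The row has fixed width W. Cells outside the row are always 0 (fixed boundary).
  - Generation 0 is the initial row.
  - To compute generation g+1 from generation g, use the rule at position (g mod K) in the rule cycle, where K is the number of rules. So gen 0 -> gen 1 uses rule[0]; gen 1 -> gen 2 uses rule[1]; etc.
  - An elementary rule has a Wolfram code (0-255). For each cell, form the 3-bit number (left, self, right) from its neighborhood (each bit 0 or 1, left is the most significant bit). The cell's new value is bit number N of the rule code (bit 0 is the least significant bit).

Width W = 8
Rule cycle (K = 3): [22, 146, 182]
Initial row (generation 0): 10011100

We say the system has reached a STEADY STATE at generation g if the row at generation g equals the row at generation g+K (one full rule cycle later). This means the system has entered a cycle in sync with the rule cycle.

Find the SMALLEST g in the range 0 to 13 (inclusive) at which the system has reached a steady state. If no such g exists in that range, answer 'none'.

Answer: 4

Derivation:
Gen 0: 10011100
Gen 1 (rule 22): 11100010
Gen 2 (rule 146): 01010101
Gen 3 (rule 182): 11111111
Gen 4 (rule 22): 00000000
Gen 5 (rule 146): 00000000
Gen 6 (rule 182): 00000000
Gen 7 (rule 22): 00000000
Gen 8 (rule 146): 00000000
Gen 9 (rule 182): 00000000
Gen 10 (rule 22): 00000000
Gen 11 (rule 146): 00000000
Gen 12 (rule 182): 00000000
Gen 13 (rule 22): 00000000
Gen 14 (rule 146): 00000000
Gen 15 (rule 182): 00000000
Gen 16 (rule 22): 00000000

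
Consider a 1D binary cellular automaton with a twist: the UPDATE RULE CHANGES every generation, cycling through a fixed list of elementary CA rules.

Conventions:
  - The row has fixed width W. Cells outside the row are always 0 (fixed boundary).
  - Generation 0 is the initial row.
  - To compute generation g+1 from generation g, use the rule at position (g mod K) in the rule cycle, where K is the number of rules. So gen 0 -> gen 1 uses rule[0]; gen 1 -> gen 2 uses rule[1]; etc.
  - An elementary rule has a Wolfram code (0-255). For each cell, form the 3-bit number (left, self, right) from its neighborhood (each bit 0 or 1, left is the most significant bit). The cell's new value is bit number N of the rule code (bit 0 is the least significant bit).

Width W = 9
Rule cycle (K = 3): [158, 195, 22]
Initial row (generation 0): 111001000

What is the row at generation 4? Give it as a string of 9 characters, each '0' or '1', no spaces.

Answer: 111010011

Derivation:
Gen 0: 111001000
Gen 1 (rule 158): 110111100
Gen 2 (rule 195): 010011101
Gen 3 (rule 22): 111100001
Gen 4 (rule 158): 111010011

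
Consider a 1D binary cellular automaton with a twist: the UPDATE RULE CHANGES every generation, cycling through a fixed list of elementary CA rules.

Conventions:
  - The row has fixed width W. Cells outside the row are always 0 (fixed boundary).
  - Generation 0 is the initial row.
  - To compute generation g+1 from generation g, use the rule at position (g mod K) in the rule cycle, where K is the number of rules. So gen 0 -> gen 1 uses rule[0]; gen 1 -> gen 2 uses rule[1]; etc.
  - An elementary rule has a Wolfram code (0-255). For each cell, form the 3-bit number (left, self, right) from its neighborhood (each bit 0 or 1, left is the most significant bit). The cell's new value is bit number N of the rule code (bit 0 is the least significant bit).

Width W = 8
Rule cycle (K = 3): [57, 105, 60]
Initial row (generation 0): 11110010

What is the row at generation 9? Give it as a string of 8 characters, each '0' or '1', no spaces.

Gen 0: 11110010
Gen 1 (rule 57): 10001001
Gen 2 (rule 105): 00100000
Gen 3 (rule 60): 00110000
Gen 4 (rule 57): 10101111
Gen 5 (rule 105): 01011001
Gen 6 (rule 60): 01110101
Gen 7 (rule 57): 01001010
Gen 8 (rule 105): 00000100
Gen 9 (rule 60): 00000110

Answer: 00000110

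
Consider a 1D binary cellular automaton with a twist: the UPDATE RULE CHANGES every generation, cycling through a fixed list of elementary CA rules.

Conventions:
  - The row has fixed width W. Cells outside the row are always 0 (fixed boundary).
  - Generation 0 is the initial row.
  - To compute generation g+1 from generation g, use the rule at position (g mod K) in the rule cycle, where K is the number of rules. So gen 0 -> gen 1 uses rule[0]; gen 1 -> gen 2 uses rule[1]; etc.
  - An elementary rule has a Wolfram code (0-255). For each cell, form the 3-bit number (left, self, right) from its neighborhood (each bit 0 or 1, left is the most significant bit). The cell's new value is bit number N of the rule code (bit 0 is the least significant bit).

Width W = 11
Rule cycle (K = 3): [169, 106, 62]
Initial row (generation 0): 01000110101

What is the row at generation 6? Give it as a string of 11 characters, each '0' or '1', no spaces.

Gen 0: 01000110101
Gen 1 (rule 169): 00010101010
Gen 2 (rule 106): 00101010100
Gen 3 (rule 62): 01111111110
Gen 4 (rule 169): 01111111100
Gen 5 (rule 106): 11000000100
Gen 6 (rule 62): 10100001110

Answer: 10100001110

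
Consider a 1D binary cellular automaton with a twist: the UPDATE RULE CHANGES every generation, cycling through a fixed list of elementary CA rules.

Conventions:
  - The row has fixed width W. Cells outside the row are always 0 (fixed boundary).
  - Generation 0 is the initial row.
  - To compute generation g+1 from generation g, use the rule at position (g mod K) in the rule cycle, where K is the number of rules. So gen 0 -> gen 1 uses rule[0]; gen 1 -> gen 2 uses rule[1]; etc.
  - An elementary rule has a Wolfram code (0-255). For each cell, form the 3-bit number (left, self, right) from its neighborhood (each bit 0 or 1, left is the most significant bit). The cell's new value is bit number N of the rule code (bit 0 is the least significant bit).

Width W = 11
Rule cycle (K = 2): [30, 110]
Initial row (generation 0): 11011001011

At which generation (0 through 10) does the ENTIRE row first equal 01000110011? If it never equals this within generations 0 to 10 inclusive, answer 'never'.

Answer: never

Derivation:
Gen 0: 11011001011
Gen 1 (rule 30): 10010111010
Gen 2 (rule 110): 10111101110
Gen 3 (rule 30): 10100001001
Gen 4 (rule 110): 11100011011
Gen 5 (rule 30): 10010110010
Gen 6 (rule 110): 10111110110
Gen 7 (rule 30): 10100000101
Gen 8 (rule 110): 11100001111
Gen 9 (rule 30): 10010011000
Gen 10 (rule 110): 10110111000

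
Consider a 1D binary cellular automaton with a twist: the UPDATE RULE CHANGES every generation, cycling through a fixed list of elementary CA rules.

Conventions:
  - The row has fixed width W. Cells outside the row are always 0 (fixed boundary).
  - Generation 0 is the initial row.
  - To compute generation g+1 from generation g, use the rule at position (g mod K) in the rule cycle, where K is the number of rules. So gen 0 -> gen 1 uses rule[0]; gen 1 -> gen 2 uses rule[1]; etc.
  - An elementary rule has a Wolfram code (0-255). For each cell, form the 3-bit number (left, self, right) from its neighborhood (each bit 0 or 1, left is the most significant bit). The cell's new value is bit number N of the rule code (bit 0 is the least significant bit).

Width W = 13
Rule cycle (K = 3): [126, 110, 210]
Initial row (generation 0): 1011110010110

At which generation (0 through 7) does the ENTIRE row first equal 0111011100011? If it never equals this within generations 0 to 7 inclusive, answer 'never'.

Gen 0: 1011110010110
Gen 1 (rule 126): 1110011111111
Gen 2 (rule 110): 1010110000001
Gen 3 (rule 210): 0000011000010
Gen 4 (rule 126): 0000111100111
Gen 5 (rule 110): 0001100101101
Gen 6 (rule 210): 0010111000100
Gen 7 (rule 126): 0111101101110

Answer: never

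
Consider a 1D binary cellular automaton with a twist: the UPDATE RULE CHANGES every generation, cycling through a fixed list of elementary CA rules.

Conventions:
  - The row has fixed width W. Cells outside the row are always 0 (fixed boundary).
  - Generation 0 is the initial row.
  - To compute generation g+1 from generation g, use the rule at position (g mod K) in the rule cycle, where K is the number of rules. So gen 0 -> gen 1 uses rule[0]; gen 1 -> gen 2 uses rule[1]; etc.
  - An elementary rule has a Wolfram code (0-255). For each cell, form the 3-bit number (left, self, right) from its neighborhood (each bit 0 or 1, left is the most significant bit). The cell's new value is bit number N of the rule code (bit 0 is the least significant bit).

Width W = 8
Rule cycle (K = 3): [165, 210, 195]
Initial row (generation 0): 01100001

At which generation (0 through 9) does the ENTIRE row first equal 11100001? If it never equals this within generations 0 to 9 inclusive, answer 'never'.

Gen 0: 01100001
Gen 1 (rule 165): 00001101
Gen 2 (rule 210): 00010100
Gen 3 (rule 195): 11100001
Gen 4 (rule 165): 01001101
Gen 5 (rule 210): 10110100
Gen 6 (rule 195): 00010001
Gen 7 (rule 165): 11010101
Gen 8 (rule 210): 01000000
Gen 9 (rule 195): 10011111

Answer: 3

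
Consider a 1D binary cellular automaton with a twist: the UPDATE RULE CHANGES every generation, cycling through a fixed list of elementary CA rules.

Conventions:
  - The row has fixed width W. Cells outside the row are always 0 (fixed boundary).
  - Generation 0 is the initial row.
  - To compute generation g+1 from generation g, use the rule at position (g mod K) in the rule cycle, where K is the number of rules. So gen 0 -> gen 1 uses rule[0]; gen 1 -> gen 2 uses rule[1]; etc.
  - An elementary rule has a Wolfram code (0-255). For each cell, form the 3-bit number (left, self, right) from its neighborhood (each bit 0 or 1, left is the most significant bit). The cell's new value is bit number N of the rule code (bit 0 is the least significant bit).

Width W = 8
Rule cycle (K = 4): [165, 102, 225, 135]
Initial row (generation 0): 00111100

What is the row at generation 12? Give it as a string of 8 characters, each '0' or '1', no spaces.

Answer: 10100101

Derivation:
Gen 0: 00111100
Gen 1 (rule 165): 10011001
Gen 2 (rule 102): 10101011
Gen 3 (rule 225): 01010101
Gen 4 (rule 135): 11010101
Gen 5 (rule 165): 00111111
Gen 6 (rule 102): 01000001
Gen 7 (rule 225): 00011100
Gen 8 (rule 135): 11101001
Gen 9 (rule 165): 01011001
Gen 10 (rule 102): 11101011
Gen 11 (rule 225): 01110101
Gen 12 (rule 135): 10100101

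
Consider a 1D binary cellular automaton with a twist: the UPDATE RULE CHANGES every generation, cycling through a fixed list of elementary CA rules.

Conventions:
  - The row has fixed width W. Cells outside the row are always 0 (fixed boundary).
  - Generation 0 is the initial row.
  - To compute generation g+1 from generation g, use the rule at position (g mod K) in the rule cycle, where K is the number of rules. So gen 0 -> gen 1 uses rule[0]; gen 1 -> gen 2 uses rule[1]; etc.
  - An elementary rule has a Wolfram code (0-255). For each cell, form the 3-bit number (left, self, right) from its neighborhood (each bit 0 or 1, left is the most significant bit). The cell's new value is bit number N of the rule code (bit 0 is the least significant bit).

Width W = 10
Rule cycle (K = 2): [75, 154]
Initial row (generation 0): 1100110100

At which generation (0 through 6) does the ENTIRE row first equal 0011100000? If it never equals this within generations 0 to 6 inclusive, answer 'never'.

Answer: 3

Derivation:
Gen 0: 1100110100
Gen 1 (rule 75): 1101110001
Gen 2 (rule 154): 1001101010
Gen 3 (rule 75): 0011100000
Gen 4 (rule 154): 0111010000
Gen 5 (rule 75): 1101000111
Gen 6 (rule 154): 1000101110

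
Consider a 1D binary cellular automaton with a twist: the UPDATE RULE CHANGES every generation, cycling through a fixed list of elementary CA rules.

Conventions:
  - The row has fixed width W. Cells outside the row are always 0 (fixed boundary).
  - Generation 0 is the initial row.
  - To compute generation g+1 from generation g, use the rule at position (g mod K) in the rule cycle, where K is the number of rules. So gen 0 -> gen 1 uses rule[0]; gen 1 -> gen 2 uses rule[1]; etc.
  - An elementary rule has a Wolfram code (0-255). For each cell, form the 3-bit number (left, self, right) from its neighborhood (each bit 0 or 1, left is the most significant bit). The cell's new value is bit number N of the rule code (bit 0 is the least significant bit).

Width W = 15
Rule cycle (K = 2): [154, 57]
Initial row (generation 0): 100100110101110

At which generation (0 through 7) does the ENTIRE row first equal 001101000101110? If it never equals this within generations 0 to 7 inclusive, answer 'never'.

Gen 0: 100100110101110
Gen 1 (rule 154): 011011100001101
Gen 2 (rule 57): 010110011101010
Gen 3 (rule 154): 100101111000001
Gen 4 (rule 57): 010011000111100
Gen 5 (rule 154): 101110101111010
Gen 6 (rule 57): 011001011000101
Gen 7 (rule 154): 110110010101000

Answer: never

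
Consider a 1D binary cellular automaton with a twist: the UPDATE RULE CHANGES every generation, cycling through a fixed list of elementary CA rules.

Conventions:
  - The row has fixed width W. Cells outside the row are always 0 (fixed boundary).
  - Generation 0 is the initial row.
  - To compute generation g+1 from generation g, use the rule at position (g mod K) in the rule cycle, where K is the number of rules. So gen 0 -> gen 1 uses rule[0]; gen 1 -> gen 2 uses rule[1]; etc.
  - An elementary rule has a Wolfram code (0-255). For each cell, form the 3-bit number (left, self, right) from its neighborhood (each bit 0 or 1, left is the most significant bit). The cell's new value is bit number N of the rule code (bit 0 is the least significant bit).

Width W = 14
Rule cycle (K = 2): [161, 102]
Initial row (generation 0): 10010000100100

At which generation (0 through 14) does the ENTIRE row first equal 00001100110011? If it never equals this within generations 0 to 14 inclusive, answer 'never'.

Answer: 11

Derivation:
Gen 0: 10010000100100
Gen 1 (rule 161): 00000110000001
Gen 2 (rule 102): 00001010000011
Gen 3 (rule 161): 11100100111000
Gen 4 (rule 102): 00101101001000
Gen 5 (rule 161): 10010010000011
Gen 6 (rule 102): 10110110000101
Gen 7 (rule 161): 01001000110010
Gen 8 (rule 102): 11011001010110
Gen 9 (rule 161): 00100000101000
Gen 10 (rule 102): 01100001111000
Gen 11 (rule 161): 00001100110011
Gen 12 (rule 102): 00010101010101
Gen 13 (rule 161): 11001010101010
Gen 14 (rule 102): 01011111111110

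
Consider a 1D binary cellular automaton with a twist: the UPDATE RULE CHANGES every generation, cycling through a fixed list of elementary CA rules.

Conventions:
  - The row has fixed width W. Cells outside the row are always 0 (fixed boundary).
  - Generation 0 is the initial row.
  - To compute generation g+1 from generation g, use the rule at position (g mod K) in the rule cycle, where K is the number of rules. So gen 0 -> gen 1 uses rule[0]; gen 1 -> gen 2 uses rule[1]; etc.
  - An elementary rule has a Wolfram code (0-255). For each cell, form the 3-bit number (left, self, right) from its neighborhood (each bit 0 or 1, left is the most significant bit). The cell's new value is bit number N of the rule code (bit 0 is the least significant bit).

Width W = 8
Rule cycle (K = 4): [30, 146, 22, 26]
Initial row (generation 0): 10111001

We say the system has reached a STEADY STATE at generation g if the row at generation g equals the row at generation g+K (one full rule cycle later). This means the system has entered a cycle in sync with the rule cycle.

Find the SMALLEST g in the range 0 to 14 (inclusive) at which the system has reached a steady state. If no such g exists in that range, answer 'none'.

Gen 0: 10111001
Gen 1 (rule 30): 10100111
Gen 2 (rule 146): 00011010
Gen 3 (rule 22): 00100011
Gen 4 (rule 26): 01010110
Gen 5 (rule 30): 11010101
Gen 6 (rule 146): 00000000
Gen 7 (rule 22): 00000000
Gen 8 (rule 26): 00000000
Gen 9 (rule 30): 00000000
Gen 10 (rule 146): 00000000
Gen 11 (rule 22): 00000000
Gen 12 (rule 26): 00000000
Gen 13 (rule 30): 00000000
Gen 14 (rule 146): 00000000
Gen 15 (rule 22): 00000000
Gen 16 (rule 26): 00000000
Gen 17 (rule 30): 00000000
Gen 18 (rule 146): 00000000

Answer: 6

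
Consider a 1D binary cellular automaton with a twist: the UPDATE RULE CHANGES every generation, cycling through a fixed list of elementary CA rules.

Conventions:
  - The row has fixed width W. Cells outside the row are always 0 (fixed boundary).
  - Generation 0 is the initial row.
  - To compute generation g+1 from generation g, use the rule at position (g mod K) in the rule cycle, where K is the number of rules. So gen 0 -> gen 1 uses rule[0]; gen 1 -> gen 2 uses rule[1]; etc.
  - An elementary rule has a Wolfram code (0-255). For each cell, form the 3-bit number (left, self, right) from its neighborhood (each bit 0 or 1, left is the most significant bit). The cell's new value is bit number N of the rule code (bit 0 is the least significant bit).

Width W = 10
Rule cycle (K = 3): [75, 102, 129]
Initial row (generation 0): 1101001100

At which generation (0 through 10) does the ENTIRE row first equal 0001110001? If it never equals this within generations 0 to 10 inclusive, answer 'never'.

Gen 0: 1101001100
Gen 1 (rule 75): 1100011101
Gen 2 (rule 102): 0100100111
Gen 3 (rule 129): 0000000010
Gen 4 (rule 75): 1111111100
Gen 5 (rule 102): 0000000100
Gen 6 (rule 129): 1111110001
Gen 7 (rule 75): 1000010110
Gen 8 (rule 102): 1000111010
Gen 9 (rule 129): 0010010000
Gen 10 (rule 75): 1100100111

Answer: never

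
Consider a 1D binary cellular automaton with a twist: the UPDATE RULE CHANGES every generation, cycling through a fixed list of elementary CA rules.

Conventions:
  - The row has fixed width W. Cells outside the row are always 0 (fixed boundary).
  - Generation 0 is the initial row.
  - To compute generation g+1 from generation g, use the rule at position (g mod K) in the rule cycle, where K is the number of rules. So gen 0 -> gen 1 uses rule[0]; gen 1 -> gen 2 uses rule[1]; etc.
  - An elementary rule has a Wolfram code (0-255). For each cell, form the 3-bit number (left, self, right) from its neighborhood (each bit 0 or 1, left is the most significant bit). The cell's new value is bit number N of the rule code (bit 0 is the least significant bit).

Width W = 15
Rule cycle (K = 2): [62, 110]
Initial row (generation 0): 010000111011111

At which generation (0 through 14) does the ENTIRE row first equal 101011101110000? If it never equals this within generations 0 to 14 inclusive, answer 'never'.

Answer: 2

Derivation:
Gen 0: 010000111011111
Gen 1 (rule 62): 111001100110000
Gen 2 (rule 110): 101011101110000
Gen 3 (rule 62): 111110011001000
Gen 4 (rule 110): 100010111011000
Gen 5 (rule 62): 110111100110100
Gen 6 (rule 110): 111100101111100
Gen 7 (rule 62): 100011111000010
Gen 8 (rule 110): 100110001000110
Gen 9 (rule 62): 111101011101101
Gen 10 (rule 110): 100111110111111
Gen 11 (rule 62): 111100001100000
Gen 12 (rule 110): 100100011100000
Gen 13 (rule 62): 111110110010000
Gen 14 (rule 110): 100011110110000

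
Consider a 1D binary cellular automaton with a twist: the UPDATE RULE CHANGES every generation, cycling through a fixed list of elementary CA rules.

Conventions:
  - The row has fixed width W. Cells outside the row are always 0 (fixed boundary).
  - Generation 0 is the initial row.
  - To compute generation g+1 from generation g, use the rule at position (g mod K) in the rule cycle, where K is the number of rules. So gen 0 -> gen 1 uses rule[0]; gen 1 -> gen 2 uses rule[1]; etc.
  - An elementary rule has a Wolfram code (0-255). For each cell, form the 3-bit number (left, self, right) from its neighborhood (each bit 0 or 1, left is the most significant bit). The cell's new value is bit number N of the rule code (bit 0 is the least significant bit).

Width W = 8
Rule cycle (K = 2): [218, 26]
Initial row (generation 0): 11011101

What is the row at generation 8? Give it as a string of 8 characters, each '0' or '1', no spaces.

Gen 0: 11011101
Gen 1 (rule 218): 11011100
Gen 2 (rule 26): 10010010
Gen 3 (rule 218): 01101101
Gen 4 (rule 26): 11001000
Gen 5 (rule 218): 11110100
Gen 6 (rule 26): 10000010
Gen 7 (rule 218): 01000101
Gen 8 (rule 26): 10101000

Answer: 10101000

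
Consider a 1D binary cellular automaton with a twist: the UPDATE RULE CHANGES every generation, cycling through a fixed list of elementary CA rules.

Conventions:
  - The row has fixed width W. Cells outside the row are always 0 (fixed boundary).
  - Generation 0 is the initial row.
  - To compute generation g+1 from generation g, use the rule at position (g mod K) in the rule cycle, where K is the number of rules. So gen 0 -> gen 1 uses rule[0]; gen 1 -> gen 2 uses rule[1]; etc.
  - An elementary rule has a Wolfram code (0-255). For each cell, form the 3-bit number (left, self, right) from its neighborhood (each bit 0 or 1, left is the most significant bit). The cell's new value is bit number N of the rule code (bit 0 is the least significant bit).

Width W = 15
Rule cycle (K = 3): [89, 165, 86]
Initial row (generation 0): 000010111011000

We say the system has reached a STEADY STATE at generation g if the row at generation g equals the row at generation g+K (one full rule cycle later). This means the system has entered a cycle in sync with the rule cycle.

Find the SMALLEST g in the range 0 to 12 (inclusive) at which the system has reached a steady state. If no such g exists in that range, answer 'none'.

Answer: none

Derivation:
Gen 0: 000010111011000
Gen 1 (rule 89): 111000101011111
Gen 2 (rule 165): 010010111101110
Gen 3 (rule 86): 111110000100011
Gen 4 (rule 89): 100011110011011
Gen 5 (rule 165): 101001100000100
Gen 6 (rule 86): 101110110001110
Gen 7 (rule 89): 001010111101011
Gen 8 (rule 165): 101111011011100
Gen 9 (rule 86): 100001001000110
Gen 10 (rule 89): 011100100110111
Gen 11 (rule 165): 001000100001010
Gen 12 (rule 86): 011101110011011
Gen 13 (rule 89): 010101011011011
Gen 14 (rule 165): 011111100100100
Gen 15 (rule 86): 100000111111110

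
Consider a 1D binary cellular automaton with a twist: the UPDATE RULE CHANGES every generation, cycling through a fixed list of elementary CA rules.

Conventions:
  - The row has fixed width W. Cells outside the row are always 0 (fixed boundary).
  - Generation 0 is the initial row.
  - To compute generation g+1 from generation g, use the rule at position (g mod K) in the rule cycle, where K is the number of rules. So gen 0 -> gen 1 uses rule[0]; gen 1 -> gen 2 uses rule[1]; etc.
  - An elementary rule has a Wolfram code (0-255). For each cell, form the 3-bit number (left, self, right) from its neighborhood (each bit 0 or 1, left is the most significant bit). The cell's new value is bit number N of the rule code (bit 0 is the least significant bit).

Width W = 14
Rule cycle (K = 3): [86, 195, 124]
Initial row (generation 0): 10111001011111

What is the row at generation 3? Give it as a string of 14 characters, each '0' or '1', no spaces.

Answer: 00111101110011

Derivation:
Gen 0: 10111001011111
Gen 1 (rule 86): 10001111000001
Gen 2 (rule 195): 00110111011110
Gen 3 (rule 124): 00111101110011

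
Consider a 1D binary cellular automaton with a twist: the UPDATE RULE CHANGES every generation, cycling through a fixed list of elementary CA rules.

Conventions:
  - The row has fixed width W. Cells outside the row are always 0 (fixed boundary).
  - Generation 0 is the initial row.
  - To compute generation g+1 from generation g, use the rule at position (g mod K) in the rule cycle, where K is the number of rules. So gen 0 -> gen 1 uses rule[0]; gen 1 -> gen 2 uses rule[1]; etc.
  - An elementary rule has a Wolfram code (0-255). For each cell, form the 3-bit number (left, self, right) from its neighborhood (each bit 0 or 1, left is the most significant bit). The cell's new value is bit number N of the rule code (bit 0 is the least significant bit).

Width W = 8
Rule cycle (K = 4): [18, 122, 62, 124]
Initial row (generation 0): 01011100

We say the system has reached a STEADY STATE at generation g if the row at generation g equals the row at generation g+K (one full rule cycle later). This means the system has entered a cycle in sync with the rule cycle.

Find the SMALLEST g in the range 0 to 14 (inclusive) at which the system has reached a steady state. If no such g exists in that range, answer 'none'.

Gen 0: 01011100
Gen 1 (rule 18): 10000010
Gen 2 (rule 122): 01000101
Gen 3 (rule 62): 11101111
Gen 4 (rule 124): 10111001
Gen 5 (rule 18): 00000110
Gen 6 (rule 122): 00001111
Gen 7 (rule 62): 00011000
Gen 8 (rule 124): 00011100
Gen 9 (rule 18): 00100010
Gen 10 (rule 122): 01010101
Gen 11 (rule 62): 11111111
Gen 12 (rule 124): 10000001
Gen 13 (rule 18): 01000010
Gen 14 (rule 122): 10100101
Gen 15 (rule 62): 11111111
Gen 16 (rule 124): 10000001
Gen 17 (rule 18): 01000010
Gen 18 (rule 122): 10100101

Answer: 11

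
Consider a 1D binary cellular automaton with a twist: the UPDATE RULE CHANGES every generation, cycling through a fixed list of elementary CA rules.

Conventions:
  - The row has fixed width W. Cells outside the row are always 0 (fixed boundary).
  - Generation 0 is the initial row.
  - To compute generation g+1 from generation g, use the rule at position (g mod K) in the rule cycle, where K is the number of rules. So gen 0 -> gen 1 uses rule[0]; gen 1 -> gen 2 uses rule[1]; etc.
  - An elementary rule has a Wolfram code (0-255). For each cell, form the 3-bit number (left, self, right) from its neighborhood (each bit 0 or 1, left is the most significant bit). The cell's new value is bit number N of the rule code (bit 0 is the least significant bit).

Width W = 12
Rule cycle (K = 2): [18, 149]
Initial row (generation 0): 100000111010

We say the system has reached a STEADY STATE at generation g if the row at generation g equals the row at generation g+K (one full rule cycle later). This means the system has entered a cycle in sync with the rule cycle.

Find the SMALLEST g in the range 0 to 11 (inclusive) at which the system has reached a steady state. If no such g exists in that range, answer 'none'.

Answer: 4

Derivation:
Gen 0: 100000111010
Gen 1 (rule 18): 010001000001
Gen 2 (rule 149): 011101111101
Gen 3 (rule 18): 100000000000
Gen 4 (rule 149): 111111111111
Gen 5 (rule 18): 000000000000
Gen 6 (rule 149): 111111111111
Gen 7 (rule 18): 000000000000
Gen 8 (rule 149): 111111111111
Gen 9 (rule 18): 000000000000
Gen 10 (rule 149): 111111111111
Gen 11 (rule 18): 000000000000
Gen 12 (rule 149): 111111111111
Gen 13 (rule 18): 000000000000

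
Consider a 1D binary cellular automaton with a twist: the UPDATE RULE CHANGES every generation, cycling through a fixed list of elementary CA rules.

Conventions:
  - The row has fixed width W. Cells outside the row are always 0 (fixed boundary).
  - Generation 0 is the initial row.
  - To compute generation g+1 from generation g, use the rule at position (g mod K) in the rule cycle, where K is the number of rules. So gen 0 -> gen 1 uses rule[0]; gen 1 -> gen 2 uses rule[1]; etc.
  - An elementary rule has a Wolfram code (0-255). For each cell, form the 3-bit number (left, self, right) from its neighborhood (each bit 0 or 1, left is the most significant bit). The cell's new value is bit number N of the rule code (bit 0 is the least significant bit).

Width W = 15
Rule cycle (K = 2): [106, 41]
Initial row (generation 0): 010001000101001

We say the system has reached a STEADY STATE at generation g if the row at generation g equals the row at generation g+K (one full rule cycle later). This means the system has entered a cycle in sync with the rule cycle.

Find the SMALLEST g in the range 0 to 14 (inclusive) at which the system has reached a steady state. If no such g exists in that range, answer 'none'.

Answer: none

Derivation:
Gen 0: 010001000101001
Gen 1 (rule 106): 100010001010010
Gen 2 (rule 41): 001000100100000
Gen 3 (rule 106): 010001001000000
Gen 4 (rule 41): 000100000011111
Gen 5 (rule 106): 001000000110001
Gen 6 (rule 41): 100011110100100
Gen 7 (rule 106): 000110011001000
Gen 8 (rule 41): 110100010000011
Gen 9 (rule 106): 111000100000111
Gen 10 (rule 41): 100010001110100
Gen 11 (rule 106): 000100011011000
Gen 12 (rule 41): 110001010110011
Gen 13 (rule 106): 110010101110111
Gen 14 (rule 41): 100001011001100
Gen 15 (rule 106): 000010111011100
Gen 16 (rule 41): 111001100110001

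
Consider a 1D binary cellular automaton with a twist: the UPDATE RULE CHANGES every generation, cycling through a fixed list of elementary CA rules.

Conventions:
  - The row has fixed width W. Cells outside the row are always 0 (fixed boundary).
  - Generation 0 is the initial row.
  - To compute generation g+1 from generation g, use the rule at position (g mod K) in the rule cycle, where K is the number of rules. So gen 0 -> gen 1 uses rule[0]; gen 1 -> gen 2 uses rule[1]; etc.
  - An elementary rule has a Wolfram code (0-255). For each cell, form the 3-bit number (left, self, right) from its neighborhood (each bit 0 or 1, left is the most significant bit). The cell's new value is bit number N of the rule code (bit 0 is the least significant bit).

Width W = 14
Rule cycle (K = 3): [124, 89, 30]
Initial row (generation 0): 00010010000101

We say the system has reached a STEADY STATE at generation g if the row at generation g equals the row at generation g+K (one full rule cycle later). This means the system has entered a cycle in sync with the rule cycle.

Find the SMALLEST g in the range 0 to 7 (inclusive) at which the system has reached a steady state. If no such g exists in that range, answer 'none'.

Answer: 2

Derivation:
Gen 0: 00010010000101
Gen 1 (rule 124): 00011011000111
Gen 2 (rule 89): 11011011110101
Gen 3 (rule 30): 10010010000101
Gen 4 (rule 124): 11011011000111
Gen 5 (rule 89): 11011011110101
Gen 6 (rule 30): 10010010000101
Gen 7 (rule 124): 11011011000111
Gen 8 (rule 89): 11011011110101
Gen 9 (rule 30): 10010010000101
Gen 10 (rule 124): 11011011000111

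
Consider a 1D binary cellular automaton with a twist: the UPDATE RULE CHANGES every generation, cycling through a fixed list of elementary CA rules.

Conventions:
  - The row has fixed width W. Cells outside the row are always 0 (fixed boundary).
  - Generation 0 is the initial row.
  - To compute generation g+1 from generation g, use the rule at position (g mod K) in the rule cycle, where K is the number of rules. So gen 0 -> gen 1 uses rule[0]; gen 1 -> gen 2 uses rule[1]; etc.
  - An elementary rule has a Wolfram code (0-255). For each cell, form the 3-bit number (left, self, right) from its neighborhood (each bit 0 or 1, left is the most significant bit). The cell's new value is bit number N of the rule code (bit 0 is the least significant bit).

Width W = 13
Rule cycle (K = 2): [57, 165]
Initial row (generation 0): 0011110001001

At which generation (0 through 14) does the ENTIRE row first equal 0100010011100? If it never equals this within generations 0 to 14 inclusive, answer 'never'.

Gen 0: 0011110001001
Gen 1 (rule 57): 1010001100100
Gen 2 (rule 165): 1110100000101
Gen 3 (rule 57): 1001011110010
Gen 4 (rule 165): 1001101100010
Gen 5 (rule 57): 0101011011001
Gen 6 (rule 165): 0111100100001
Gen 7 (rule 57): 0100010011100
Gen 8 (rule 165): 0101010001001
Gen 9 (rule 57): 0010101100100
Gen 10 (rule 165): 1011110000101
Gen 11 (rule 57): 0110001110010
Gen 12 (rule 165): 0000100100010
Gen 13 (rule 57): 1110010011001
Gen 14 (rule 165): 0100010000001

Answer: 7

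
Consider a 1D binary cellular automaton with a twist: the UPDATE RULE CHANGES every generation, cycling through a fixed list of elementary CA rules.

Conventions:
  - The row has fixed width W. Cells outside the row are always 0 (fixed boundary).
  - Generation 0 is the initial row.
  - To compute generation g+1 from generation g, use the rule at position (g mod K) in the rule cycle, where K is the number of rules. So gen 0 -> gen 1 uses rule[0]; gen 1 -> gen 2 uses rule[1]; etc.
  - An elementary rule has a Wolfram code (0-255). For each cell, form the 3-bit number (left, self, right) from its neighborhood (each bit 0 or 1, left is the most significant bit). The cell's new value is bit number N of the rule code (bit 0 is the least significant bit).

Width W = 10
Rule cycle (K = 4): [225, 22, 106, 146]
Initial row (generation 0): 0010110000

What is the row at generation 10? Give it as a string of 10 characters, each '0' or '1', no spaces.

Gen 0: 0010110000
Gen 1 (rule 225): 1001010111
Gen 2 (rule 22): 1111010000
Gen 3 (rule 106): 1001100000
Gen 4 (rule 146): 0110010000
Gen 5 (rule 225): 0010000111
Gen 6 (rule 22): 0111001000
Gen 7 (rule 106): 1101010000
Gen 8 (rule 146): 0000001000
Gen 9 (rule 225): 1111100011
Gen 10 (rule 22): 0000010100

Answer: 0000010100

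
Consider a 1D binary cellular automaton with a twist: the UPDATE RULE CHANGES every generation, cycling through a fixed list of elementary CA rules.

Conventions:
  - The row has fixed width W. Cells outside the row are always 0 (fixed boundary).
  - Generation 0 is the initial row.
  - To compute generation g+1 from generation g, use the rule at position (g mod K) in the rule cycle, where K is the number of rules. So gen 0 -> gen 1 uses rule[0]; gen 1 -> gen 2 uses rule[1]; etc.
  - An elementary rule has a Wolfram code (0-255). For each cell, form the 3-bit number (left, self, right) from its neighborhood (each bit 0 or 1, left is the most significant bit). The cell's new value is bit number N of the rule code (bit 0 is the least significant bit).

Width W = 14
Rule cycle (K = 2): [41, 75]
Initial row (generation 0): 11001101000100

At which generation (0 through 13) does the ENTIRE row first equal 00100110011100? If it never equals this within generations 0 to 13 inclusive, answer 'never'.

Gen 0: 11001101000100
Gen 1 (rule 41): 10001010010001
Gen 2 (rule 75): 00110000100110
Gen 3 (rule 41): 10100110000100
Gen 4 (rule 75): 00001110111001
Gen 5 (rule 41): 11101001100000
Gen 6 (rule 75): 10100011101111
Gen 7 (rule 41): 01001010011000
Gen 8 (rule 75): 10010000111011
Gen 9 (rule 41): 00000110100110
Gen 10 (rule 75): 11111110001110
Gen 11 (rule 41): 10000000101000
Gen 12 (rule 75): 00111111000011
Gen 13 (rule 41): 10100000011010

Answer: never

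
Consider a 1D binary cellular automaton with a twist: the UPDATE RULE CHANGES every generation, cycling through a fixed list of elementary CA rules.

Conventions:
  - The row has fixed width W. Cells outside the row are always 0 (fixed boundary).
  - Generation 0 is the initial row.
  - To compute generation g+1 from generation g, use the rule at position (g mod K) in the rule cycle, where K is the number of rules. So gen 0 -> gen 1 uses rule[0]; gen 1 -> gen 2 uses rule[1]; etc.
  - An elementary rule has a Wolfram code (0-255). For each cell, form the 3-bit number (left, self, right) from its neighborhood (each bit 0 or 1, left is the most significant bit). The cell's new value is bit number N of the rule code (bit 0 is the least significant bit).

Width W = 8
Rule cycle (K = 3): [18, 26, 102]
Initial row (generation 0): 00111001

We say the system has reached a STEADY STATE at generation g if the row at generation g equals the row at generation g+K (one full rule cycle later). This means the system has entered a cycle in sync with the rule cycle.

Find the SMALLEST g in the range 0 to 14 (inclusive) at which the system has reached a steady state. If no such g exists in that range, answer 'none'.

Answer: 4

Derivation:
Gen 0: 00111001
Gen 1 (rule 18): 01000110
Gen 2 (rule 26): 10101101
Gen 3 (rule 102): 11110111
Gen 4 (rule 18): 00000000
Gen 5 (rule 26): 00000000
Gen 6 (rule 102): 00000000
Gen 7 (rule 18): 00000000
Gen 8 (rule 26): 00000000
Gen 9 (rule 102): 00000000
Gen 10 (rule 18): 00000000
Gen 11 (rule 26): 00000000
Gen 12 (rule 102): 00000000
Gen 13 (rule 18): 00000000
Gen 14 (rule 26): 00000000
Gen 15 (rule 102): 00000000
Gen 16 (rule 18): 00000000
Gen 17 (rule 26): 00000000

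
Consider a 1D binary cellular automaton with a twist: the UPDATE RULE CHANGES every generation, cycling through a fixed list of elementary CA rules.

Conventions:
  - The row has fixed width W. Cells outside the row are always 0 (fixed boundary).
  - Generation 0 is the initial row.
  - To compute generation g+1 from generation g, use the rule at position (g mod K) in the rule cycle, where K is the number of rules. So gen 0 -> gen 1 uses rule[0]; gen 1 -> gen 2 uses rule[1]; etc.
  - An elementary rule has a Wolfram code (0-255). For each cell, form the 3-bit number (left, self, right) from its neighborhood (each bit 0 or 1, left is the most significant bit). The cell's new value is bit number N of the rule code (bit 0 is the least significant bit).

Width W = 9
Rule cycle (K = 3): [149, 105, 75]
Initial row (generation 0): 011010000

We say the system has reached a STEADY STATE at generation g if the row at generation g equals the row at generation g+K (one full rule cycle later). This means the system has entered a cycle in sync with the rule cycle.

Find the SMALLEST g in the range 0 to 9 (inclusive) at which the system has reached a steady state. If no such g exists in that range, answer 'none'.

Gen 0: 011010000
Gen 1 (rule 149): 000011111
Gen 2 (rule 105): 111010001
Gen 3 (rule 75): 101000110
Gen 4 (rule 149): 101110001
Gen 5 (rule 105): 011010100
Gen 6 (rule 75): 111000001
Gen 7 (rule 149): 010111101
Gen 8 (rule 105): 001100110
Gen 9 (rule 75): 111101110
Gen 10 (rule 149): 011000101
Gen 11 (rule 105): 011010010
Gen 12 (rule 75): 111000100

Answer: none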